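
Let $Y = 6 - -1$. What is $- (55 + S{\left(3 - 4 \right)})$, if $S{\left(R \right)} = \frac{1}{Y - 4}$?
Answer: $- \frac{166}{3} \approx -55.333$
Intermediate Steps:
$Y = 7$ ($Y = 6 + 1 = 7$)
$S{\left(R \right)} = \frac{1}{3}$ ($S{\left(R \right)} = \frac{1}{7 - 4} = \frac{1}{3}$)
$- (55 + S{\left(3 - 4 \right)}) = - (55 + \frac{1}{3}) = \left(-1\right) \frac{166}{3} = - \frac{166}{3}$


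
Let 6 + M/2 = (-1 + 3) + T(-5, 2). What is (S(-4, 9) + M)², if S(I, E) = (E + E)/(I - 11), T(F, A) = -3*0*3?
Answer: 2116/25 ≈ 84.640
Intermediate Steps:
T(F, A) = 0 (T(F, A) = 0*3 = 0)
S(I, E) = 2*E/(-11 + I) (S(I, E) = (2*E)/(-11 + I) = 2*E/(-11 + I))
M = -8 (M = -12 + 2*((-1 + 3) + 0) = -12 + 2*(2 + 0) = -12 + 2*2 = -12 + 4 = -8)
(S(-4, 9) + M)² = (2*9/(-11 - 4) - 8)² = (2*9/(-15) - 8)² = (2*9*(-1/15) - 8)² = (-6/5 - 8)² = (-46/5)² = 2116/25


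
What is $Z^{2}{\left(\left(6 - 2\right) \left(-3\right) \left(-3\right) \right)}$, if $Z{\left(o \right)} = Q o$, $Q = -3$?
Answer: $11664$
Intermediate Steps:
$Z{\left(o \right)} = - 3 o$
$Z^{2}{\left(\left(6 - 2\right) \left(-3\right) \left(-3\right) \right)} = \left(- 3 \left(6 - 2\right) \left(-3\right) \left(-3\right)\right)^{2} = \left(- 3 \cdot 4 \left(-3\right) \left(-3\right)\right)^{2} = \left(- 3 \left(\left(-12\right) \left(-3\right)\right)\right)^{2} = \left(\left(-3\right) 36\right)^{2} = \left(-108\right)^{2} = 11664$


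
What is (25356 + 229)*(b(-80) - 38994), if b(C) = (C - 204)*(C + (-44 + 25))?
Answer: -278313630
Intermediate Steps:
b(C) = (-204 + C)*(-19 + C) (b(C) = (-204 + C)*(C - 19) = (-204 + C)*(-19 + C))
(25356 + 229)*(b(-80) - 38994) = (25356 + 229)*((3876 + (-80)**2 - 223*(-80)) - 38994) = 25585*((3876 + 6400 + 17840) - 38994) = 25585*(28116 - 38994) = 25585*(-10878) = -278313630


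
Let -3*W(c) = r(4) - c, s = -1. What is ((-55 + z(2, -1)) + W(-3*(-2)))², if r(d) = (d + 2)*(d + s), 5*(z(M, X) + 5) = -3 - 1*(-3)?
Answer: 4096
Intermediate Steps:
z(M, X) = -5 (z(M, X) = -5 + (-3 - 1*(-3))/5 = -5 + (-3 + 3)/5 = -5 + (⅕)*0 = -5 + 0 = -5)
r(d) = (-1 + d)*(2 + d) (r(d) = (d + 2)*(d - 1) = (2 + d)*(-1 + d) = (-1 + d)*(2 + d))
W(c) = -6 + c/3 (W(c) = -((-2 + 4 + 4²) - c)/3 = -((-2 + 4 + 16) - c)/3 = -(18 - c)/3 = -6 + c/3)
((-55 + z(2, -1)) + W(-3*(-2)))² = ((-55 - 5) + (-6 + (-3*(-2))/3))² = (-60 + (-6 + (⅓)*6))² = (-60 + (-6 + 2))² = (-60 - 4)² = (-64)² = 4096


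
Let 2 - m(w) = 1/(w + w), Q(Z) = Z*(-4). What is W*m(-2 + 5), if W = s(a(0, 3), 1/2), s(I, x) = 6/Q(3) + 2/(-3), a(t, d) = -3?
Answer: -77/36 ≈ -2.1389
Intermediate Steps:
Q(Z) = -4*Z
s(I, x) = -7/6 (s(I, x) = 6/((-4*3)) + 2/(-3) = 6/(-12) + 2*(-⅓) = 6*(-1/12) - ⅔ = -½ - ⅔ = -7/6)
W = -7/6 ≈ -1.1667
m(w) = 2 - 1/(2*w) (m(w) = 2 - 1/(w + w) = 2 - 1/(2*w))
W*m(-2 + 5) = -7*(2 - 1/(2*(-2 + 5)))/6 = -7*(2 - ½/3)/6 = -7*(2 - ½*⅓)/6 = -7*(2 - ⅙)/6 = -7/6*11/6 = -77/36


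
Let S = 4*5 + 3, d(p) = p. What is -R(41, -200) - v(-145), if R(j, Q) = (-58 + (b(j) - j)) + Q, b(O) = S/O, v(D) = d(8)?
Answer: 11908/41 ≈ 290.44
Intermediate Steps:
S = 23 (S = 20 + 3 = 23)
v(D) = 8
b(O) = 23/O
R(j, Q) = -58 + Q - j + 23/j (R(j, Q) = (-58 + (23/j - j)) + Q = (-58 + (-j + 23/j)) + Q = (-58 - j + 23/j) + Q = -58 + Q - j + 23/j)
-R(41, -200) - v(-145) = -(-58 - 200 - 1*41 + 23/41) - 1*8 = -(-58 - 200 - 41 + 23*(1/41)) - 8 = -(-58 - 200 - 41 + 23/41) - 8 = -1*(-12236/41) - 8 = 12236/41 - 8 = 11908/41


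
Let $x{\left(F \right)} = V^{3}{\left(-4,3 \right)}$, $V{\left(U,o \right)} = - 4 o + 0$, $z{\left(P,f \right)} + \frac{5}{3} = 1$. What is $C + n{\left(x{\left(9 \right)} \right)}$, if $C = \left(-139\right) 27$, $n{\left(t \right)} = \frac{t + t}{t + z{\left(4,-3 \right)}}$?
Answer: $- \frac{9726345}{2593} \approx -3751.0$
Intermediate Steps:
$z{\left(P,f \right)} = - \frac{2}{3}$ ($z{\left(P,f \right)} = - \frac{5}{3} + 1 = - \frac{2}{3}$)
$V{\left(U,o \right)} = - 4 o$
$x{\left(F \right)} = -1728$ ($x{\left(F \right)} = \left(\left(-4\right) 3\right)^{3} = \left(-12\right)^{3} = -1728$)
$n{\left(t \right)} = \frac{2 t}{- \frac{2}{3} + t}$ ($n{\left(t \right)} = \frac{t + t}{t - \frac{2}{3}} = \frac{2 t}{- \frac{2}{3} + t}$)
$C = -3753$
$C + n{\left(x{\left(9 \right)} \right)} = -3753 + 6 \left(-1728\right) \frac{1}{-2 + 3 \left(-1728\right)} = -3753 + 6 \left(-1728\right) \frac{1}{-2 - 5184} = -3753 + 6 \left(-1728\right) \frac{1}{-5186} = -3753 + 6 \left(-1728\right) \left(- \frac{1}{5186}\right) = -3753 + \frac{5184}{2593} = - \frac{9726345}{2593}$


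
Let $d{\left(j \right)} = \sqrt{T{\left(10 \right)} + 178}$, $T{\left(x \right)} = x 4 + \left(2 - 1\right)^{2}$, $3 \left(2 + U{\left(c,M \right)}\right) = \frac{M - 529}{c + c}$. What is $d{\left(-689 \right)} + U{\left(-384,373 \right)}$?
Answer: $- \frac{371}{192} + \sqrt{219} \approx 12.866$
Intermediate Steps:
$U{\left(c,M \right)} = -2 + \frac{-529 + M}{6 c}$ ($U{\left(c,M \right)} = -2 + \frac{\left(M - 529\right) \frac{1}{c + c}}{3} = -2 + \frac{\left(-529 + M\right) \frac{1}{2 c}}{3} = -2 + \frac{\frac{1}{2} \frac{1}{c} \left(-529 + M\right)}{3} = -2 + \frac{-529 + M}{6 c}$)
$T{\left(x \right)} = 1 + 4 x$ ($T{\left(x \right)} = 4 x + 1^{2} = 4 x + 1 = 1 + 4 x$)
$d{\left(j \right)} = \sqrt{219}$ ($d{\left(j \right)} = \sqrt{\left(1 + 4 \cdot 10\right) + 178} = \sqrt{\left(1 + 40\right) + 178} = \sqrt{41 + 178} = \sqrt{219}$)
$d{\left(-689 \right)} + U{\left(-384,373 \right)} = \sqrt{219} + \frac{-529 + 373 - -4608}{6 \left(-384\right)} = \sqrt{219} + \frac{1}{6} \left(- \frac{1}{384}\right) \left(-529 + 373 + 4608\right) = \sqrt{219} + \frac{1}{6} \left(- \frac{1}{384}\right) 4452 = \sqrt{219} - \frac{371}{192} = - \frac{371}{192} + \sqrt{219}$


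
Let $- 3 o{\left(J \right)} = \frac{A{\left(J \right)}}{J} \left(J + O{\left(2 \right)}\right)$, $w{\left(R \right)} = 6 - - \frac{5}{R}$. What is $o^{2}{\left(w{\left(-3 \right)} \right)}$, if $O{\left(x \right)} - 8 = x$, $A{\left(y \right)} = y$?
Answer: $\frac{1849}{81} \approx 22.827$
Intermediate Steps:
$O{\left(x \right)} = 8 + x$
$w{\left(R \right)} = 6 + \frac{5}{R}$
$o{\left(J \right)} = - \frac{10}{3} - \frac{J}{3}$ ($o{\left(J \right)} = - \frac{\frac{J}{J} \left(J + \left(8 + 2\right)\right)}{3} = - \frac{1 \left(J + 10\right)}{3} = - \frac{1 \left(10 + J\right)}{3} = - \frac{10 + J}{3} = - \frac{10}{3} - \frac{J}{3}$)
$o^{2}{\left(w{\left(-3 \right)} \right)} = \left(- \frac{10}{3} - \frac{6 + \frac{5}{-3}}{3}\right)^{2} = \left(- \frac{10}{3} - \frac{6 + 5 \left(- \frac{1}{3}\right)}{3}\right)^{2} = \left(- \frac{10}{3} - \frac{6 - \frac{5}{3}}{3}\right)^{2} = \left(- \frac{10}{3} - \frac{13}{9}\right)^{2} = \left(- \frac{43}{9}\right)^{2} = \frac{1849}{81}$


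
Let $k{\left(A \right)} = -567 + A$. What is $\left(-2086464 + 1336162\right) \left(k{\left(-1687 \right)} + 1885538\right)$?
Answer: $-1413031751768$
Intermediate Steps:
$\left(-2086464 + 1336162\right) \left(k{\left(-1687 \right)} + 1885538\right) = \left(-2086464 + 1336162\right) \left(\left(-567 - 1687\right) + 1885538\right) = - 750302 \left(-2254 + 1885538\right) = \left(-750302\right) 1883284 = -1413031751768$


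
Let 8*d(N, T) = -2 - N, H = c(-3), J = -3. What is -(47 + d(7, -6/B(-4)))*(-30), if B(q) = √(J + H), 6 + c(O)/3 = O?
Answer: 5505/4 ≈ 1376.3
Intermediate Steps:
c(O) = -18 + 3*O
H = -27 (H = -18 + 3*(-3) = -18 - 9 = -27)
B(q) = I*√30 (B(q) = √(-3 - 27) = √(-30) = I*√30)
d(N, T) = -¼ - N/8 (d(N, T) = (-2 - N)/8 = -¼ - N/8)
-(47 + d(7, -6/B(-4)))*(-30) = -(47 + (-¼ - ⅛*7))*(-30) = -(47 + (-¼ - 7/8))*(-30) = -(47 - 9/8)*(-30) = -367*(-30)/8 = -1*(-5505/4) = 5505/4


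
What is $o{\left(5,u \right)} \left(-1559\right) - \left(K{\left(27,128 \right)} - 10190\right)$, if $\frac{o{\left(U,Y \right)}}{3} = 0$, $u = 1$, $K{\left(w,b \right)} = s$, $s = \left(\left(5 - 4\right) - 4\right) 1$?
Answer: $10193$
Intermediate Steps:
$s = -3$ ($s = \left(\left(5 - 4\right) - 4\right) 1 = \left(1 - 4\right) 1 = \left(-3\right) 1 = -3$)
$K{\left(w,b \right)} = -3$
$o{\left(U,Y \right)} = 0$ ($o{\left(U,Y \right)} = 3 \cdot 0 = 0$)
$o{\left(5,u \right)} \left(-1559\right) - \left(K{\left(27,128 \right)} - 10190\right) = 0 \left(-1559\right) - \left(-3 - 10190\right) = 0 - -10193 = 0 + 10193 = 10193$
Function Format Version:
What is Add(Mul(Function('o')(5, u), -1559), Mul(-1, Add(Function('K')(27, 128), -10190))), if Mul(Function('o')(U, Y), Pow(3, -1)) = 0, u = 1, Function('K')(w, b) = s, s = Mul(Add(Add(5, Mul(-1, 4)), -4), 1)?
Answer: 10193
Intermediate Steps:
s = -3 (s = Mul(Add(Add(5, -4), -4), 1) = Mul(Add(1, -4), 1) = Mul(-3, 1) = -3)
Function('K')(w, b) = -3
Function('o')(U, Y) = 0 (Function('o')(U, Y) = Mul(3, 0) = 0)
Add(Mul(Function('o')(5, u), -1559), Mul(-1, Add(Function('K')(27, 128), -10190))) = Add(Mul(0, -1559), Mul(-1, Add(-3, -10190))) = Add(0, Mul(-1, -10193)) = Add(0, 10193) = 10193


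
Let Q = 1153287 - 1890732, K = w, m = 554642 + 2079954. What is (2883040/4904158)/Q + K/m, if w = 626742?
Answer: 113331708828363509/476406986168557038 ≈ 0.23789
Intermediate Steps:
m = 2634596
K = 626742
Q = -737445
(2883040/4904158)/Q + K/m = (2883040/4904158)/(-737445) + 626742/2634596 = (2883040*(1/4904158))*(-1/737445) + 626742*(1/2634596) = (1441520/2452079)*(-1/737445) + 313371/1317298 = -288304/361654679631 + 313371/1317298 = 113331708828363509/476406986168557038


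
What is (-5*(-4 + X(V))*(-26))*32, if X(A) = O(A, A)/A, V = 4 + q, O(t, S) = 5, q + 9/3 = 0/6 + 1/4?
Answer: 0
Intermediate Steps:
q = -11/4 (q = -3 + (0/6 + 1/4) = -3 + (0*(1/6) + 1*(1/4)) = -3 + (0 + 1/4) = -3 + 1/4 = -11/4 ≈ -2.7500)
V = 5/4 (V = 4 - 11/4 = 5/4 ≈ 1.2500)
X(A) = 5/A
(-5*(-4 + X(V))*(-26))*32 = (-5*(-4 + 5/(5/4))*(-26))*32 = (-5*(-4 + 5*(4/5))*(-26))*32 = (-5*(-4 + 4)*(-26))*32 = (-5*0*(-26))*32 = (0*(-26))*32 = 0*32 = 0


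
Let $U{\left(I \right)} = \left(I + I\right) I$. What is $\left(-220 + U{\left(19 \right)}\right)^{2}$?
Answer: $252004$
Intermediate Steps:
$U{\left(I \right)} = 2 I^{2}$ ($U{\left(I \right)} = 2 I I = 2 I^{2}$)
$\left(-220 + U{\left(19 \right)}\right)^{2} = \left(-220 + 2 \cdot 19^{2}\right)^{2} = \left(-220 + 2 \cdot 361\right)^{2} = \left(-220 + 722\right)^{2} = 502^{2} = 252004$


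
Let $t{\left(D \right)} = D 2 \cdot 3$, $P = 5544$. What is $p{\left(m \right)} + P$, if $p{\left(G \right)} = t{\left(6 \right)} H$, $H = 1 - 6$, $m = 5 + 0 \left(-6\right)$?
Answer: $5364$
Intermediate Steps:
$m = 5$ ($m = 5 + 0 = 5$)
$t{\left(D \right)} = 6 D$ ($t{\left(D \right)} = 2 D 3 = 6 D$)
$H = -5$ ($H = 1 - 6 = -5$)
$p{\left(G \right)} = -180$ ($p{\left(G \right)} = 6 \cdot 6 \left(-5\right) = 36 \left(-5\right) = -180$)
$p{\left(m \right)} + P = -180 + 5544 = 5364$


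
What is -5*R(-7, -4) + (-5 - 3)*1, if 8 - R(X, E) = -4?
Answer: -68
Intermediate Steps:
R(X, E) = 12 (R(X, E) = 8 - 1*(-4) = 8 + 4 = 12)
-5*R(-7, -4) + (-5 - 3)*1 = -5*12 + (-5 - 3)*1 = -60 - 8*1 = -60 - 8 = -68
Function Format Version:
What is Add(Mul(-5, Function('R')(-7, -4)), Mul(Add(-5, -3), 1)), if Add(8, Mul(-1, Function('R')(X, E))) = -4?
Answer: -68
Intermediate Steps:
Function('R')(X, E) = 12 (Function('R')(X, E) = Add(8, Mul(-1, -4)) = Add(8, 4) = 12)
Add(Mul(-5, Function('R')(-7, -4)), Mul(Add(-5, -3), 1)) = Add(Mul(-5, 12), Mul(Add(-5, -3), 1)) = Add(-60, Mul(-8, 1)) = Add(-60, -8) = -68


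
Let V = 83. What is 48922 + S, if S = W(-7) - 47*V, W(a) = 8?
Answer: 45029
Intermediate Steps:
S = -3893 (S = 8 - 47*83 = 8 - 3901 = -3893)
48922 + S = 48922 - 3893 = 45029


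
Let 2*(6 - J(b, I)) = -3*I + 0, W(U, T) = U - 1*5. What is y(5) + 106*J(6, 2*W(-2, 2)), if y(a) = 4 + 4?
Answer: -1582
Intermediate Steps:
W(U, T) = -5 + U (W(U, T) = U - 5 = -5 + U)
y(a) = 8
J(b, I) = 6 + 3*I/2 (J(b, I) = 6 - (-3*I + 0)/2 = 6 - (-3)*I/2 = 6 + 3*I/2)
y(5) + 106*J(6, 2*W(-2, 2)) = 8 + 106*(6 + 3*(2*(-5 - 2))/2) = 8 + 106*(6 + 3*(2*(-7))/2) = 8 + 106*(6 + (3/2)*(-14)) = 8 + 106*(6 - 21) = 8 + 106*(-15) = 8 - 1590 = -1582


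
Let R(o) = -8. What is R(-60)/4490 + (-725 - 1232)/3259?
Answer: -4406501/7316455 ≈ -0.60227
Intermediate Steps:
R(-60)/4490 + (-725 - 1232)/3259 = -8/4490 + (-725 - 1232)/3259 = -8*1/4490 - 1957*1/3259 = -4/2245 - 1957/3259 = -4406501/7316455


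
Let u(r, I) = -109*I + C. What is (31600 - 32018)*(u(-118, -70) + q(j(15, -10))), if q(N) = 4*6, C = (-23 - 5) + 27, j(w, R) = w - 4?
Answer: -3198954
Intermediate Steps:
j(w, R) = -4 + w
C = -1 (C = -28 + 27 = -1)
q(N) = 24
u(r, I) = -1 - 109*I (u(r, I) = -109*I - 1 = -1 - 109*I)
(31600 - 32018)*(u(-118, -70) + q(j(15, -10))) = (31600 - 32018)*((-1 - 109*(-70)) + 24) = -418*((-1 + 7630) + 24) = -418*(7629 + 24) = -418*7653 = -3198954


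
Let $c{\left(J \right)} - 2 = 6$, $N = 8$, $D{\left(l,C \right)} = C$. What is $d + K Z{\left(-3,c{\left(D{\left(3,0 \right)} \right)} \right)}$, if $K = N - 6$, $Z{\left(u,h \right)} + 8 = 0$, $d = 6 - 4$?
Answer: $-14$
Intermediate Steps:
$d = 2$ ($d = 6 - 4 = 2$)
$c{\left(J \right)} = 8$ ($c{\left(J \right)} = 2 + 6 = 8$)
$Z{\left(u,h \right)} = -8$ ($Z{\left(u,h \right)} = -8 + 0 = -8$)
$K = 2$ ($K = 8 - 6 = 2$)
$d + K Z{\left(-3,c{\left(D{\left(3,0 \right)} \right)} \right)} = 2 + 2 \left(-8\right) = 2 - 16 = -14$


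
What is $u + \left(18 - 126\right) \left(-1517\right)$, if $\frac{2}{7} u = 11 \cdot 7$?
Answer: $\frac{328211}{2} \approx 1.6411 \cdot 10^{5}$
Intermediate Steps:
$u = \frac{539}{2}$ ($u = \frac{7 \cdot 11 \cdot 7}{2} = \frac{7}{2} \cdot 77 = \frac{539}{2} \approx 269.5$)
$u + \left(18 - 126\right) \left(-1517\right) = \frac{539}{2} + \left(18 - 126\right) \left(-1517\right) = \frac{539}{2} - -163836 = \frac{539}{2} + 163836 = \frac{328211}{2}$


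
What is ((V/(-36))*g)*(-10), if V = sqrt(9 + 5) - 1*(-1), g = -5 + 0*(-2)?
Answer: -25/18 - 25*sqrt(14)/18 ≈ -6.5856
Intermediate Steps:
g = -5 (g = -5 + 0 = -5)
V = 1 + sqrt(14) (V = sqrt(14) + 1 = 1 + sqrt(14) ≈ 4.7417)
((V/(-36))*g)*(-10) = (((1 + sqrt(14))/(-36))*(-5))*(-10) = (((1 + sqrt(14))*(-1/36))*(-5))*(-10) = ((-1/36 - sqrt(14)/36)*(-5))*(-10) = (5/36 + 5*sqrt(14)/36)*(-10) = -25/18 - 25*sqrt(14)/18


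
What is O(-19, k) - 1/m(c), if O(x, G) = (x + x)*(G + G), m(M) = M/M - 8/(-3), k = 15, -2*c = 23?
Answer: -12543/11 ≈ -1140.3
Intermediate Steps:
c = -23/2 (c = -1/2*23 = -23/2 ≈ -11.500)
m(M) = 11/3 (m(M) = 1 - 8*(-1/3) = 1 + 8/3 = 11/3)
O(x, G) = 4*G*x (O(x, G) = (2*x)*(2*G) = 4*G*x)
O(-19, k) - 1/m(c) = 4*15*(-19) - 1/11/3 = -1140 - 1*3/11 = -1140 - 3/11 = -12543/11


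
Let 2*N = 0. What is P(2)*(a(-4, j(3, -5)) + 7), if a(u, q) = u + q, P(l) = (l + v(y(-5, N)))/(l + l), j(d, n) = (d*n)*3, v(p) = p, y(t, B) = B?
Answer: -21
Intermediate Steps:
N = 0 (N = (1/2)*0 = 0)
j(d, n) = 3*d*n
P(l) = 1/2 (P(l) = (l + 0)/(l + l) = l/((2*l)) = l*(1/(2*l)) = 1/2)
a(u, q) = q + u
P(2)*(a(-4, j(3, -5)) + 7) = ((3*3*(-5) - 4) + 7)/2 = ((-45 - 4) + 7)/2 = (-49 + 7)/2 = (1/2)*(-42) = -21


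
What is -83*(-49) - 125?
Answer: 3942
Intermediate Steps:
-83*(-49) - 125 = 4067 - 125 = 3942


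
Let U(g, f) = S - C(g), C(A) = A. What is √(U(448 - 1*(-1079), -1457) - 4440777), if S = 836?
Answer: 2*I*√1110367 ≈ 2107.5*I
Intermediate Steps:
U(g, f) = 836 - g
√(U(448 - 1*(-1079), -1457) - 4440777) = √((836 - (448 - 1*(-1079))) - 4440777) = √((836 - (448 + 1079)) - 4440777) = √((836 - 1*1527) - 4440777) = √((836 - 1527) - 4440777) = √(-691 - 4440777) = √(-4441468) = 2*I*√1110367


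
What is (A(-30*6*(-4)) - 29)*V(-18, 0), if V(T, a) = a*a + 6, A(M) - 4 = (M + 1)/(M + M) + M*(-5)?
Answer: -5219279/240 ≈ -21747.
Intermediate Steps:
A(M) = 4 - 5*M + (1 + M)/(2*M) (A(M) = 4 + ((M + 1)/(M + M) + M*(-5)) = 4 + ((1 + M)/((2*M)) - 5*M) = 4 + ((1 + M)*(1/(2*M)) - 5*M) = 4 + ((1 + M)/(2*M) - 5*M) = 4 + (-5*M + (1 + M)/(2*M)) = 4 - 5*M + (1 + M)/(2*M))
V(T, a) = 6 + a² (V(T, a) = a² + 6 = 6 + a²)
(A(-30*6*(-4)) - 29)*V(-18, 0) = ((1 - -30*6*(-4)*(-9 + 10*(-30*6*(-4))))/(2*((-30*6*(-4)))) - 29)*(6 + 0²) = ((1 - -5*36*(-4)*(-9 + 10*(-5*36*(-4))))/(2*((-5*36*(-4)))) - 29)*(6 + 0) = ((1 - (-180*(-4))*(-9 + 10*(-180*(-4))))/(2*((-180*(-4)))) - 29)*6 = ((½)*(1 - 1*720*(-9 + 10*720))/720 - 29)*6 = ((½)*(1/720)*(1 - 1*720*(-9 + 7200)) - 29)*6 = ((½)*(1/720)*(1 - 1*720*7191) - 29)*6 = ((½)*(1/720)*(1 - 5177520) - 29)*6 = ((½)*(1/720)*(-5177519) - 29)*6 = (-5177519/1440 - 29)*6 = -5219279/1440*6 = -5219279/240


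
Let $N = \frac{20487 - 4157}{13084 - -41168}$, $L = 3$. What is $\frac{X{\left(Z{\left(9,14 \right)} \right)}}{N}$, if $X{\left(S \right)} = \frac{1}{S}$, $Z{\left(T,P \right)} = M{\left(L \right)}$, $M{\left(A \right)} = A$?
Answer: $\frac{9042}{8165} \approx 1.1074$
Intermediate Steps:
$Z{\left(T,P \right)} = 3$
$N = \frac{8165}{27126}$ ($N = \frac{16330}{13084 + 41168} = \frac{16330}{54252} = 16330 \cdot \frac{1}{54252} = \frac{8165}{27126} \approx 0.301$)
$\frac{X{\left(Z{\left(9,14 \right)} \right)}}{N} = \frac{1}{3 \cdot \frac{8165}{27126}} = \frac{1}{3} \cdot \frac{27126}{8165} = \frac{9042}{8165}$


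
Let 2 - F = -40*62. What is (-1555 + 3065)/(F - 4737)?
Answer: -302/451 ≈ -0.66962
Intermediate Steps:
F = 2482 (F = 2 - (-40)*62 = 2 - 1*(-2480) = 2 + 2480 = 2482)
(-1555 + 3065)/(F - 4737) = (-1555 + 3065)/(2482 - 4737) = 1510/(-2255) = 1510*(-1/2255) = -302/451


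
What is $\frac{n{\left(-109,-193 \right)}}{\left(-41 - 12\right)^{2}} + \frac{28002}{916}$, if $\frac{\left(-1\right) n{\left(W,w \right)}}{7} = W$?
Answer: $\frac{39678263}{1286522} \approx 30.841$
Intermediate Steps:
$n{\left(W,w \right)} = - 7 W$
$\frac{n{\left(-109,-193 \right)}}{\left(-41 - 12\right)^{2}} + \frac{28002}{916} = \frac{\left(-7\right) \left(-109\right)}{\left(-41 - 12\right)^{2}} + \frac{28002}{916} = \frac{763}{\left(-53\right)^{2}} + 28002 \cdot \frac{1}{916} = \frac{763}{2809} + \frac{14001}{458} = \frac{39678263}{1286522}$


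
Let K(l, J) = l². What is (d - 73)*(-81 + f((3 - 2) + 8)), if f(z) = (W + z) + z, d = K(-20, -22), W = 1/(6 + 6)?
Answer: -82295/4 ≈ -20574.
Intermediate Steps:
W = 1/12 ≈ 0.083333
d = 400 (d = (-20)² = 400)
f(z) = 1/12 + 2*z (f(z) = (1/12 + z) + z = 1/12 + 2*z)
(d - 73)*(-81 + f((3 - 2) + 8)) = (400 - 73)*(-81 + (1/12 + 2*((3 - 2) + 8))) = 327*(-81 + (1/12 + 2*(1 + 8))) = 327*(-81 + (1/12 + 2*9)) = 327*(-81 + (1/12 + 18)) = 327*(-81 + 217/12) = 327*(-755/12) = -82295/4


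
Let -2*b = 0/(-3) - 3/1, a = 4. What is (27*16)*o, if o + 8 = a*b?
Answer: -864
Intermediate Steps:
b = 3/2 (b = -(0/(-3) - 3/1)/2 = -(0*(-⅓) - 3*1)/2 = -(0 - 3)/2 = -½*(-3) = 3/2 ≈ 1.5000)
o = -2 (o = -8 + 4*(3/2) = -8 + 6 = -2)
(27*16)*o = (27*16)*(-2) = 432*(-2) = -864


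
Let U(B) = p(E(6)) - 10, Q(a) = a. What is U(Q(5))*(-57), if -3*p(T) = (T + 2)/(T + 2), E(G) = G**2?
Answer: 589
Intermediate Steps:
p(T) = -1/3 (p(T) = -(T + 2)/(3*(T + 2)) = -(2 + T)/(3*(2 + T)) = -1/3*1 = -1/3)
U(B) = -31/3 (U(B) = -1/3 - 10 = -31/3)
U(Q(5))*(-57) = -31/3*(-57) = 589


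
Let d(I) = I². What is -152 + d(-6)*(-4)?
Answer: -296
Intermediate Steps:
-152 + d(-6)*(-4) = -152 + (-6)²*(-4) = -152 + 36*(-4) = -152 - 144 = -296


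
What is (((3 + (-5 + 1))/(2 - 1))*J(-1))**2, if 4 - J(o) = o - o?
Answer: 16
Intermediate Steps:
J(o) = 4 (J(o) = 4 - (o - o) = 4 - 1*0 = 4 + 0 = 4)
(((3 + (-5 + 1))/(2 - 1))*J(-1))**2 = (((3 + (-5 + 1))/(2 - 1))*4)**2 = (((3 - 4)/1)*4)**2 = (-1*1*4)**2 = (-1*4)**2 = (-4)**2 = 16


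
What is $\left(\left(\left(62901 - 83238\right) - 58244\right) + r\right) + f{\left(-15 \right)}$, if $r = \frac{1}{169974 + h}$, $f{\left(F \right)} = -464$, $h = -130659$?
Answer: $- \frac{3107654174}{39315} \approx -79045.0$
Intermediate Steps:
$r = \frac{1}{39315}$ ($r = \frac{1}{169974 - 130659} = \frac{1}{39315} \approx 2.5436 \cdot 10^{-5}$)
$\left(\left(\left(62901 - 83238\right) - 58244\right) + r\right) + f{\left(-15 \right)} = \left(\left(\left(62901 - 83238\right) - 58244\right) + \frac{1}{39315}\right) - 464 = \left(\left(-20337 - 58244\right) + \frac{1}{39315}\right) - 464 = \left(-78581 + \frac{1}{39315}\right) - 464 = - \frac{3089412014}{39315} - 464 = - \frac{3107654174}{39315}$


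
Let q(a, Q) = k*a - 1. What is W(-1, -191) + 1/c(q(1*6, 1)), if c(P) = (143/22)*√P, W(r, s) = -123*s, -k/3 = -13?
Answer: 23493 + 2*√233/3029 ≈ 23493.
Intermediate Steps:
k = 39 (k = -3*(-13) = 39)
q(a, Q) = -1 + 39*a (q(a, Q) = 39*a - 1 = -1 + 39*a)
c(P) = 13*√P/2 (c(P) = (143*(1/22))*√P = 13*√P/2)
W(-1, -191) + 1/c(q(1*6, 1)) = -123*(-191) + 1/(13*√(-1 + 39*(1*6))/2) = 23493 + 1/(13*√(-1 + 39*6)/2) = 23493 + 1/(13*√(-1 + 234)/2) = 23493 + 1/(13*√233/2) = 23493 + 2*√233/3029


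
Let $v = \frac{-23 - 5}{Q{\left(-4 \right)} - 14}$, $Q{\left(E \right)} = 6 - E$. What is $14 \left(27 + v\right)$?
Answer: $476$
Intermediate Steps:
$v = 7$ ($v = \frac{-23 - 5}{\left(6 - -4\right) - 14} = - \frac{28}{\left(6 + 4\right) - 14} = - \frac{28}{10 - 14} = - \frac{28}{-4} = \left(-28\right) \left(- \frac{1}{4}\right) = 7$)
$14 \left(27 + v\right) = 14 \left(27 + 7\right) = 14 \cdot 34 = 476$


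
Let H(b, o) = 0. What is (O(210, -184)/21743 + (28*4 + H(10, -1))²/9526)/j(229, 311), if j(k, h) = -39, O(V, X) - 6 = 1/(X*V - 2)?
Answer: -1756931613315/52023910738514 ≈ -0.033772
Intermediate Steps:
O(V, X) = 6 + 1/(-2 + V*X) (O(V, X) = 6 + 1/(X*V - 2) = 6 + 1/(V*X - 2) = 6 + 1/(-2 + V*X))
(O(210, -184)/21743 + (28*4 + H(10, -1))²/9526)/j(229, 311) = (((-11 + 6*210*(-184))/(-2 + 210*(-184)))/21743 + (28*4 + 0)²/9526)/(-39) = (((-11 - 231840)/(-2 - 38640))*(1/21743) + (112 + 0)²*(1/9526))*(-1/39) = ((-231851/(-38642))*(1/21743) + 112²*(1/9526))*(-1/39) = (-1/38642*(-231851)*(1/21743) + 12544*(1/9526))*(-1/39) = ((231851/38642)*(1/21743) + 6272/4763)*(-1/39) = (231851/840193006 + 6272/4763)*(-1/39) = (5270794839945/4001839287578)*(-1/39) = -1756931613315/52023910738514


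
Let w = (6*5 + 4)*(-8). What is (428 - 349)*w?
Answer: -21488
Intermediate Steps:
w = -272 (w = (30 + 4)*(-8) = 34*(-8) = -272)
(428 - 349)*w = (428 - 349)*(-272) = 79*(-272) = -21488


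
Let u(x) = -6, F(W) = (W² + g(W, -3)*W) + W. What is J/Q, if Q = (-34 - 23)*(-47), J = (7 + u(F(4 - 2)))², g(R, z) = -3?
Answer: 1/2679 ≈ 0.00037327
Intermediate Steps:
F(W) = W² - 2*W (F(W) = (W² - 3*W) + W = W² - 2*W)
J = 1 (J = (7 - 6)² = 1² = 1)
Q = 2679 (Q = -57*(-47) = 2679)
J/Q = 1/2679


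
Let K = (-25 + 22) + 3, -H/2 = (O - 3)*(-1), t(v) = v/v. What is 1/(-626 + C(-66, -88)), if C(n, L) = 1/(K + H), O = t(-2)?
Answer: -4/2505 ≈ -0.0015968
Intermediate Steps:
t(v) = 1
O = 1
H = -4 (H = -2*(1 - 3)*(-1) = -(-4)*(-1) = -2*2 = -4)
K = 0 (K = -3 + 3 = 0)
C(n, L) = -¼ (C(n, L) = 1/(0 - 4) = 1/(-4) = -¼)
1/(-626 + C(-66, -88)) = 1/(-626 - ¼) = 1/(-2505/4) = -4/2505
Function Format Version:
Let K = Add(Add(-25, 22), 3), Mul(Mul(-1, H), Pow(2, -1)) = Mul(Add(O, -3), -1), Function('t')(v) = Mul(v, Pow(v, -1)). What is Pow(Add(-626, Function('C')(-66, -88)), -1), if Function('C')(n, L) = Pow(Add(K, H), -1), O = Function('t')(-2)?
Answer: Rational(-4, 2505) ≈ -0.0015968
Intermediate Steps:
Function('t')(v) = 1
O = 1
H = -4 (H = Mul(-2, Mul(Add(1, -3), -1)) = Mul(-2, Mul(-2, -1)) = Mul(-2, 2) = -4)
K = 0 (K = Add(-3, 3) = 0)
Function('C')(n, L) = Rational(-1, 4) (Function('C')(n, L) = Pow(Add(0, -4), -1) = Pow(-4, -1) = Rational(-1, 4))
Pow(Add(-626, Function('C')(-66, -88)), -1) = Pow(Add(-626, Rational(-1, 4)), -1) = Pow(Rational(-2505, 4), -1) = Rational(-4, 2505)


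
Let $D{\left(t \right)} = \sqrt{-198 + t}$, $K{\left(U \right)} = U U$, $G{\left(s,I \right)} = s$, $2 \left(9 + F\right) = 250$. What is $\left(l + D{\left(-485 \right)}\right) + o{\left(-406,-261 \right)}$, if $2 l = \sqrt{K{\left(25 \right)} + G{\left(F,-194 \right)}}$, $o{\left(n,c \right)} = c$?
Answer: $-261 + \frac{\sqrt{741}}{2} + i \sqrt{683} \approx -247.39 + 26.134 i$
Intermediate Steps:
$F = 116$ ($F = -9 + \frac{1}{2} \cdot 250 = -9 + 125 = 116$)
$K{\left(U \right)} = U^{2}$
$l = \frac{\sqrt{741}}{2}$ ($l = \frac{\sqrt{25^{2} + 116}}{2} = \frac{\sqrt{625 + 116}}{2} = \frac{\sqrt{741}}{2} \approx 13.611$)
$\left(l + D{\left(-485 \right)}\right) + o{\left(-406,-261 \right)} = \left(\frac{\sqrt{741}}{2} + \sqrt{-198 - 485}\right) - 261 = \left(\frac{\sqrt{741}}{2} + \sqrt{-683}\right) - 261 = \left(\frac{\sqrt{741}}{2} + i \sqrt{683}\right) - 261 = -261 + \frac{\sqrt{741}}{2} + i \sqrt{683}$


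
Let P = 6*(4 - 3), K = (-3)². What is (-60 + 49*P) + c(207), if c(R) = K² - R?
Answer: 108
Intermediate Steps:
K = 9
P = 6 (P = 6*1 = 6)
c(R) = 81 - R (c(R) = 9² - R = 81 - R)
(-60 + 49*P) + c(207) = (-60 + 49*6) + (81 - 1*207) = (-60 + 294) + (81 - 207) = 234 - 126 = 108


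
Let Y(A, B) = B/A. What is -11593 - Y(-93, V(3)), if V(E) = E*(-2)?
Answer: -359385/31 ≈ -11593.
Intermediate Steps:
V(E) = -2*E
-11593 - Y(-93, V(3)) = -11593 - (-2*3)/(-93) = -11593 - (-6)*(-1)/93 = -11593 - 1*2/31 = -11593 - 2/31 = -359385/31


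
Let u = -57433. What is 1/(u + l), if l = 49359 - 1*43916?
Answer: -1/51990 ≈ -1.9234e-5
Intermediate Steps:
l = 5443 (l = 49359 - 43916 = 5443)
1/(u + l) = 1/(-57433 + 5443) = 1/(-51990) = -1/51990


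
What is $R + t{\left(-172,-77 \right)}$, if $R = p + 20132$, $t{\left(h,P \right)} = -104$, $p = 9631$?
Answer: $29659$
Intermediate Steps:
$R = 29763$ ($R = 9631 + 20132 = 29763$)
$R + t{\left(-172,-77 \right)} = 29763 - 104 = 29659$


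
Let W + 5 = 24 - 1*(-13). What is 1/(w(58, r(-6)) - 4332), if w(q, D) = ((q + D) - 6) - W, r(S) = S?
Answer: -1/4318 ≈ -0.00023159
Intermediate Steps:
W = 32 (W = -5 + (24 - 1*(-13)) = -5 + (24 + 13) = -5 + 37 = 32)
w(q, D) = -38 + D + q (w(q, D) = ((q + D) - 6) - 1*32 = ((D + q) - 6) - 32 = (-6 + D + q) - 32 = -38 + D + q)
1/(w(58, r(-6)) - 4332) = 1/((-38 - 6 + 58) - 4332) = 1/(14 - 4332) = 1/(-4318) = -1/4318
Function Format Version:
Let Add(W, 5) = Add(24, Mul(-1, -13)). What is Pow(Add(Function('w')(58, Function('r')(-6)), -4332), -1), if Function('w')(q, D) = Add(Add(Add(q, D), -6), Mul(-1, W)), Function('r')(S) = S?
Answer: Rational(-1, 4318) ≈ -0.00023159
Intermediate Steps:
W = 32 (W = Add(-5, Add(24, Mul(-1, -13))) = Add(-5, Add(24, 13)) = Add(-5, 37) = 32)
Function('w')(q, D) = Add(-38, D, q) (Function('w')(q, D) = Add(Add(Add(q, D), -6), Mul(-1, 32)) = Add(Add(Add(D, q), -6), -32) = Add(Add(-6, D, q), -32) = Add(-38, D, q))
Pow(Add(Function('w')(58, Function('r')(-6)), -4332), -1) = Pow(Add(Add(-38, -6, 58), -4332), -1) = Pow(Add(14, -4332), -1) = Pow(-4318, -1) = Rational(-1, 4318)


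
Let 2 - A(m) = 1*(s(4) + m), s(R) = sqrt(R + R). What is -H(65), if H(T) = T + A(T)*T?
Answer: 4030 + 130*sqrt(2) ≈ 4213.8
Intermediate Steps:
s(R) = sqrt(2)*sqrt(R) (s(R) = sqrt(2*R) = sqrt(2)*sqrt(R))
A(m) = 2 - m - 2*sqrt(2) (A(m) = 2 - (sqrt(2)*sqrt(4) + m) = 2 - (sqrt(2)*2 + m) = 2 - (2*sqrt(2) + m) = 2 - (m + 2*sqrt(2)) = 2 + (-m - 2*sqrt(2)) = 2 - m - 2*sqrt(2))
H(T) = T + T*(2 - T - 2*sqrt(2)) (H(T) = T + (2 - T - 2*sqrt(2))*T = T + T*(2 - T - 2*sqrt(2)))
-H(65) = -65*(3 - 1*65 - 2*sqrt(2)) = -65*(3 - 65 - 2*sqrt(2)) = -65*(-62 - 2*sqrt(2)) = -(-4030 - 130*sqrt(2)) = 4030 + 130*sqrt(2)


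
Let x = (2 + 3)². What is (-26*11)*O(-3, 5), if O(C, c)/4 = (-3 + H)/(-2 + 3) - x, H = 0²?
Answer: 32032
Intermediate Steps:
H = 0
x = 25 (x = 5² = 25)
O(C, c) = -112 (O(C, c) = 4*((-3 + 0)/(-2 + 3) - 1*25) = 4*(-3/1 - 25) = 4*(-3*1 - 25) = 4*(-3 - 25) = 4*(-28) = -112)
(-26*11)*O(-3, 5) = -26*11*(-112) = -286*(-112) = 32032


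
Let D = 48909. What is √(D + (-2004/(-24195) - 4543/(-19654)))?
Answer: √1228859462896129619070/158509510 ≈ 221.15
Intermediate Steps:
√(D + (-2004/(-24195) - 4543/(-19654))) = √(48909 + (-2004/(-24195) - 4543/(-19654))) = √(48909 + (-2004*(-1/24195) - 4543*(-1/19654))) = √(48909 + (668/8065 + 4543/19654)) = √(48909 + 49768167/158509510) = √(7752591392757/158509510) = √1228859462896129619070/158509510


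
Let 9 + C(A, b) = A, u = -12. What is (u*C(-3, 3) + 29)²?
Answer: 29929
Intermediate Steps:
C(A, b) = -9 + A
(u*C(-3, 3) + 29)² = (-12*(-9 - 3) + 29)² = (-12*(-12) + 29)² = (144 + 29)² = 173² = 29929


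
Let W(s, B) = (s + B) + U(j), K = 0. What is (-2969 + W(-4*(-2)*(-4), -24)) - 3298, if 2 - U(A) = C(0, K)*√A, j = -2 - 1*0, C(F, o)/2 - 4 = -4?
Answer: -6321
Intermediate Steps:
C(F, o) = 0 (C(F, o) = 8 + 2*(-4) = 8 - 8 = 0)
j = -2 (j = -2 + 0 = -2)
U(A) = 2 (U(A) = 2 - 0*√A = 2 - 1*0 = 2 + 0 = 2)
W(s, B) = 2 + B + s (W(s, B) = (s + B) + 2 = (B + s) + 2 = 2 + B + s)
(-2969 + W(-4*(-2)*(-4), -24)) - 3298 = (-2969 + (2 - 24 - 4*(-2)*(-4))) - 3298 = (-2969 + (2 - 24 + 8*(-4))) - 3298 = (-2969 + (2 - 24 - 32)) - 3298 = (-2969 - 54) - 3298 = -3023 - 3298 = -6321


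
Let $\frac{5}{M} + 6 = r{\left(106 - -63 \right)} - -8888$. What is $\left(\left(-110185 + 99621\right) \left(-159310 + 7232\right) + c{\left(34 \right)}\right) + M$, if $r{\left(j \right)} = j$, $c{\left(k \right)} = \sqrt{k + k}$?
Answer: $\frac{14540902079597}{9051} + 2 \sqrt{17} \approx 1.6066 \cdot 10^{9}$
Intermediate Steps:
$c{\left(k \right)} = \sqrt{2} \sqrt{k}$ ($c{\left(k \right)} = \sqrt{2 k} = \sqrt{2} \sqrt{k}$)
$M = \frac{5}{9051}$ ($M = \frac{5}{-6 + \left(\left(106 - -63\right) - -8888\right)} = \frac{5}{-6 + \left(\left(106 + 63\right) + 8888\right)} = \frac{5}{-6 + \left(169 + 8888\right)} = \frac{5}{-6 + 9057} = \frac{5}{9051} \approx 0.00055243$)
$\left(\left(-110185 + 99621\right) \left(-159310 + 7232\right) + c{\left(34 \right)}\right) + M = \left(\left(-110185 + 99621\right) \left(-159310 + 7232\right) + \sqrt{2} \sqrt{34}\right) + \frac{5}{9051} = \left(\left(-10564\right) \left(-152078\right) + 2 \sqrt{17}\right) + \frac{5}{9051} = \left(1606551992 + 2 \sqrt{17}\right) + \frac{5}{9051} = \frac{14540902079597}{9051} + 2 \sqrt{17}$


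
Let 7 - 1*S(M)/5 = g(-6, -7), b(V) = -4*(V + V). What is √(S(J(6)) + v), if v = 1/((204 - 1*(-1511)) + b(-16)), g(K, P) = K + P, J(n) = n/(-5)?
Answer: √339666743/1843 ≈ 10.000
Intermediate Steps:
J(n) = -n/5 (J(n) = n*(-⅕) = -n/5)
b(V) = -8*V
S(M) = 100 (S(M) = 35 - 5*(-6 - 7) = 35 - 5*(-13) = 35 + 65 = 100)
v = 1/1843 (v = 1/((204 - 1*(-1511)) - 8*(-16)) = 1/((204 + 1511) + 128) = 1/(1715 + 128) = 1/1843 ≈ 0.00054259)
√(S(J(6)) + v) = √(100 + 1/1843) = √(184301/1843) = √339666743/1843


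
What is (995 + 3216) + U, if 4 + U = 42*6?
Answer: 4459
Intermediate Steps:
U = 248 (U = -4 + 42*6 = -4 + 252 = 248)
(995 + 3216) + U = (995 + 3216) + 248 = 4211 + 248 = 4459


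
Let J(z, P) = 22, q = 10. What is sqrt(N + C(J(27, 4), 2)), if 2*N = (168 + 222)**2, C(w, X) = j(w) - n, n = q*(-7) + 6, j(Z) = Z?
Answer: 2*sqrt(19034) ≈ 275.93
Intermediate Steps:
n = -64 (n = 10*(-7) + 6 = -70 + 6 = -64)
C(w, X) = 64 + w (C(w, X) = w - 1*(-64) = w + 64 = 64 + w)
N = 76050 (N = (168 + 222)**2/2 = (1/2)*390**2 = (1/2)*152100 = 76050)
sqrt(N + C(J(27, 4), 2)) = sqrt(76050 + (64 + 22)) = sqrt(76050 + 86) = sqrt(76136) = 2*sqrt(19034)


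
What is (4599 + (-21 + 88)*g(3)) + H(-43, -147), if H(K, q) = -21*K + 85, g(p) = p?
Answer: 5788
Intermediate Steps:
H(K, q) = 85 - 21*K
(4599 + (-21 + 88)*g(3)) + H(-43, -147) = (4599 + (-21 + 88)*3) + (85 - 21*(-43)) = (4599 + 67*3) + (85 + 903) = (4599 + 201) + 988 = 4800 + 988 = 5788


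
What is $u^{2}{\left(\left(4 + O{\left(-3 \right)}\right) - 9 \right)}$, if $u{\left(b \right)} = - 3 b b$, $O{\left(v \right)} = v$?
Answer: $36864$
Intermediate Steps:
$u{\left(b \right)} = - 3 b^{2}$
$u^{2}{\left(\left(4 + O{\left(-3 \right)}\right) - 9 \right)} = \left(- 3 \left(\left(4 - 3\right) - 9\right)^{2}\right)^{2} = \left(- 3 \left(1 - 9\right)^{2}\right)^{2} = \left(- 3 \left(-8\right)^{2}\right)^{2} = \left(\left(-3\right) 64\right)^{2} = \left(-192\right)^{2} = 36864$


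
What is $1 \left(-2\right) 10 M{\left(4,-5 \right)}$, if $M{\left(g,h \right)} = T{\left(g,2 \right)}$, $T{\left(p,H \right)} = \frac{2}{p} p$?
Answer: $-40$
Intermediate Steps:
$T{\left(p,H \right)} = 2$
$M{\left(g,h \right)} = 2$
$1 \left(-2\right) 10 M{\left(4,-5 \right)} = 1 \left(-2\right) 10 \cdot 2 = \left(-2\right) 10 \cdot 2 = \left(-20\right) 2 = -40$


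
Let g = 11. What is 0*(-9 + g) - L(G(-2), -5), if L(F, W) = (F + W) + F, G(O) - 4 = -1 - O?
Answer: -5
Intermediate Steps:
G(O) = 3 - O (G(O) = 4 + (-1 - O) = 3 - O)
L(F, W) = W + 2*F
0*(-9 + g) - L(G(-2), -5) = 0*(-9 + 11) - (-5 + 2*(3 - 1*(-2))) = 0*2 - (-5 + 2*(3 + 2)) = 0 - (-5 + 2*5) = 0 - (-5 + 10) = 0 - 1*5 = 0 - 5 = -5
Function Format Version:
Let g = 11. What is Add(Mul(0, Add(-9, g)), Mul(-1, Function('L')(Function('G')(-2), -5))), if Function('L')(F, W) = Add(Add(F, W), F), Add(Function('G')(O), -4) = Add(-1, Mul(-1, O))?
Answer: -5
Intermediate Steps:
Function('G')(O) = Add(3, Mul(-1, O)) (Function('G')(O) = Add(4, Add(-1, Mul(-1, O))) = Add(3, Mul(-1, O)))
Function('L')(F, W) = Add(W, Mul(2, F))
Add(Mul(0, Add(-9, g)), Mul(-1, Function('L')(Function('G')(-2), -5))) = Add(Mul(0, Add(-9, 11)), Mul(-1, Add(-5, Mul(2, Add(3, Mul(-1, -2)))))) = Add(Mul(0, 2), Mul(-1, Add(-5, Mul(2, Add(3, 2))))) = Add(0, Mul(-1, Add(-5, Mul(2, 5)))) = Add(0, Mul(-1, Add(-5, 10))) = Add(0, Mul(-1, 5)) = Add(0, -5) = -5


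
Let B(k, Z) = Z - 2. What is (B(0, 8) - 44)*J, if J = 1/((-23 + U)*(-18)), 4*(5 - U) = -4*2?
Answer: -19/144 ≈ -0.13194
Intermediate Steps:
U = 7 (U = 5 - (-1)*2 = 5 - ¼*(-8) = 5 + 2 = 7)
B(k, Z) = -2 + Z
J = 1/288 (J = 1/((-23 + 7)*(-18)) = -1/18/(-16) = -1/16*(-1/18) = 1/288 ≈ 0.0034722)
(B(0, 8) - 44)*J = ((-2 + 8) - 44)*(1/288) = (6 - 44)*(1/288) = -38*1/288 = -19/144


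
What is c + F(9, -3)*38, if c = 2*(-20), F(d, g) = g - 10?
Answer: -534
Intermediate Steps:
F(d, g) = -10 + g
c = -40
c + F(9, -3)*38 = -40 + (-10 - 3)*38 = -40 - 13*38 = -40 - 494 = -534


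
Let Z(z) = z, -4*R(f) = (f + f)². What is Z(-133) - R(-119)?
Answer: 14028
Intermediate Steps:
R(f) = -f² (R(f) = -(f + f)²/4 = -4*f²/4 = -f²)
Z(-133) - R(-119) = -133 - (-1)*(-119)² = -133 - (-1)*14161 = -133 - 1*(-14161) = -133 + 14161 = 14028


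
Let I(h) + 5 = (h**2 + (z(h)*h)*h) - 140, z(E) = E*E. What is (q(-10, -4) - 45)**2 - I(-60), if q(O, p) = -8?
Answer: -12960646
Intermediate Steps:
z(E) = E**2
I(h) = -145 + h**2 + h**4 (I(h) = -5 + ((h**2 + (h**2*h)*h) - 140) = -5 + ((h**2 + h**3*h) - 140) = -5 + ((h**2 + h**4) - 140) = -5 + (-140 + h**2 + h**4) = -145 + h**2 + h**4)
(q(-10, -4) - 45)**2 - I(-60) = (-8 - 45)**2 - (-145 + (-60)**2 + (-60)**4) = (-53)**2 - (-145 + 3600 + 12960000) = 2809 - 1*12963455 = 2809 - 12963455 = -12960646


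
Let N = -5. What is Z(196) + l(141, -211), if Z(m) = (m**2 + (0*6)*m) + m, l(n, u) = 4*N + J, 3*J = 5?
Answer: 115781/3 ≈ 38594.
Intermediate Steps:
J = 5/3 (J = (1/3)*5 = 5/3 ≈ 1.6667)
l(n, u) = -55/3 (l(n, u) = 4*(-5) + 5/3 = -20 + 5/3 = -55/3)
Z(m) = m + m**2 (Z(m) = (m**2 + 0*m) + m = (m**2 + 0) + m = m**2 + m = m + m**2)
Z(196) + l(141, -211) = 196*(1 + 196) - 55/3 = 196*197 - 55/3 = 38612 - 55/3 = 115781/3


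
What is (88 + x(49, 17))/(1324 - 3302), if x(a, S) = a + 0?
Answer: -137/1978 ≈ -0.069262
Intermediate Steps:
x(a, S) = a
(88 + x(49, 17))/(1324 - 3302) = (88 + 49)/(1324 - 3302) = 137/(-1978) = 137*(-1/1978) = -137/1978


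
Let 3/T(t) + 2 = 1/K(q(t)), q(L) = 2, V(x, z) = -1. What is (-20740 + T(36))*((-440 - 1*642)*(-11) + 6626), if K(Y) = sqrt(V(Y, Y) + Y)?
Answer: -384326304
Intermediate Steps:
K(Y) = sqrt(-1 + Y)
T(t) = -3 (T(t) = 3/(-2 + 1/(sqrt(-1 + 2))) = 3/(-2 + 1/(sqrt(1))) = 3/(-2 + 1/1) = 3/(-2 + 1) = 3/(-1) = 3*(-1) = -3)
(-20740 + T(36))*((-440 - 1*642)*(-11) + 6626) = (-20740 - 3)*((-440 - 1*642)*(-11) + 6626) = -20743*((-440 - 642)*(-11) + 6626) = -20743*(-1082*(-11) + 6626) = -20743*(11902 + 6626) = -20743*18528 = -384326304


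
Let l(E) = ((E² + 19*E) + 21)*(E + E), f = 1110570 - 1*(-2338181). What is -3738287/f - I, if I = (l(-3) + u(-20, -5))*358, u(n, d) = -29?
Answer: -164212568401/3448751 ≈ -47615.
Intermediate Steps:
f = 3448751 (f = 1110570 + 2338181 = 3448751)
l(E) = 2*E*(21 + E² + 19*E) (l(E) = (21 + E² + 19*E)*(2*E) = 2*E*(21 + E² + 19*E))
I = 47614 (I = (2*(-3)*(21 + (-3)² + 19*(-3)) - 29)*358 = (2*(-3)*(21 + 9 - 57) - 29)*358 = (2*(-3)*(-27) - 29)*358 = (162 - 29)*358 = 133*358 = 47614)
-3738287/f - I = -3738287/3448751 - 1*47614 = -3738287*1/3448751 - 47614 = -3738287/3448751 - 47614 = -164212568401/3448751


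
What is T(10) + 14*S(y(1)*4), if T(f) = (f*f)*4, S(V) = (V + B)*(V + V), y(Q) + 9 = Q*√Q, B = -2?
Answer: 30864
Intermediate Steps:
y(Q) = -9 + Q^(3/2) (y(Q) = -9 + Q*√Q = -9 + Q^(3/2))
S(V) = 2*V*(-2 + V) (S(V) = (V - 2)*(V + V) = (-2 + V)*(2*V) = 2*V*(-2 + V))
T(f) = 4*f² (T(f) = f²*4 = 4*f²)
T(10) + 14*S(y(1)*4) = 4*10² + 14*(2*((-9 + 1^(3/2))*4)*(-2 + (-9 + 1^(3/2))*4)) = 4*100 + 14*(2*((-9 + 1)*4)*(-2 + (-9 + 1)*4)) = 400 + 14*(2*(-8*4)*(-2 - 8*4)) = 400 + 14*(2*(-32)*(-2 - 32)) = 400 + 14*(2*(-32)*(-34)) = 400 + 14*2176 = 400 + 30464 = 30864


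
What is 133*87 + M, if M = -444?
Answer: 11127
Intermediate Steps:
133*87 + M = 133*87 - 444 = 11571 - 444 = 11127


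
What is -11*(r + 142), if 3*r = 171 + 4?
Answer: -6611/3 ≈ -2203.7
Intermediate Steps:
r = 175/3 (r = (171 + 4)/3 = (⅓)*175 = 175/3 ≈ 58.333)
-11*(r + 142) = -11*(175/3 + 142) = -11*601/3 = -6611/3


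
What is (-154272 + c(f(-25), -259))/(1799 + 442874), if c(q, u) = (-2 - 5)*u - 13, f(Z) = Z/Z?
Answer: -152472/444673 ≈ -0.34289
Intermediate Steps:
f(Z) = 1
c(q, u) = -13 - 7*u (c(q, u) = -7*u - 13 = -13 - 7*u)
(-154272 + c(f(-25), -259))/(1799 + 442874) = (-154272 + (-13 - 7*(-259)))/(1799 + 442874) = (-154272 + (-13 + 1813))/444673 = (-154272 + 1800)*(1/444673) = -152472*1/444673 = -152472/444673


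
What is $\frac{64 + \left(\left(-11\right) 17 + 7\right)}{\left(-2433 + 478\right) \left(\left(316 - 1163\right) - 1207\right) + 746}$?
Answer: $- \frac{29}{1004079} \approx -2.8882 \cdot 10^{-5}$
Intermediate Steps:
$\frac{64 + \left(\left(-11\right) 17 + 7\right)}{\left(-2433 + 478\right) \left(\left(316 - 1163\right) - 1207\right) + 746} = \frac{64 + \left(-187 + 7\right)}{- 1955 \left(-847 - 1207\right) + 746} = \frac{64 - 180}{\left(-1955\right) \left(-2054\right) + 746} = - \frac{116}{4015570 + 746} = - \frac{116}{4016316} = \left(-116\right) \frac{1}{4016316} = - \frac{29}{1004079}$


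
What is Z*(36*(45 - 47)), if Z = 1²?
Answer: -72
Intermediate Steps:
Z = 1
Z*(36*(45 - 47)) = 1*(36*(45 - 47)) = 1*(36*(-2)) = 1*(-72) = -72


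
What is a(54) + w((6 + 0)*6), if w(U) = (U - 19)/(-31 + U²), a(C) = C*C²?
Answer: 199191977/1265 ≈ 1.5746e+5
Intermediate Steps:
a(C) = C³
w(U) = (-19 + U)/(-31 + U²)
a(54) + w((6 + 0)*6) = 54³ + (-19 + (6 + 0)*6)/(-31 + ((6 + 0)*6)²) = 157464 + (-19 + 6*6)/(-31 + (6*6)²) = 157464 + (-19 + 36)/(-31 + 36²) = 157464 + 17/(-31 + 1296) = 157464 + 17/1265 = 199191977/1265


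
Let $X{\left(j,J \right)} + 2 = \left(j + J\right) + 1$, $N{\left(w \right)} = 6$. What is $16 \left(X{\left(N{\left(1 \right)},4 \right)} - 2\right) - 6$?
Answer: $106$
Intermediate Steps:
$X{\left(j,J \right)} = -1 + J + j$ ($X{\left(j,J \right)} = -2 + \left(\left(j + J\right) + 1\right) = -2 + \left(\left(J + j\right) + 1\right) = -2 + \left(1 + J + j\right) = -1 + J + j$)
$16 \left(X{\left(N{\left(1 \right)},4 \right)} - 2\right) - 6 = 16 \left(\left(-1 + 4 + 6\right) - 2\right) - 6 = 16 \left(9 - 2\right) - 6 = 16 \cdot 7 - 6 = 112 - 6 = 106$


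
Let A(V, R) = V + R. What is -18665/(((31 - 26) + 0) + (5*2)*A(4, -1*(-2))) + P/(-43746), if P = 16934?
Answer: -81761980/284349 ≈ -287.54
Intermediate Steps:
A(V, R) = R + V
-18665/(((31 - 26) + 0) + (5*2)*A(4, -1*(-2))) + P/(-43746) = -18665/(((31 - 26) + 0) + (5*2)*(-1*(-2) + 4)) + 16934/(-43746) = -18665/((5 + 0) + 10*(2 + 4)) + 16934*(-1/43746) = -18665/(5 + 10*6) - 8467/21873 = -18665/(5 + 60) - 8467/21873 = -18665/65 - 8467/21873 = -18665*1/65 - 8467/21873 = -3733/13 - 8467/21873 = -81761980/284349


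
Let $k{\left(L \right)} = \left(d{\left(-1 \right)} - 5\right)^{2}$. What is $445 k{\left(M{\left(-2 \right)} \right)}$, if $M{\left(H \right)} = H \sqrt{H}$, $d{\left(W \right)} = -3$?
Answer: $28480$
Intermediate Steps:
$M{\left(H \right)} = H^{\frac{3}{2}}$
$k{\left(L \right)} = 64$ ($k{\left(L \right)} = \left(-3 - 5\right)^{2} = \left(-8\right)^{2} = 64$)
$445 k{\left(M{\left(-2 \right)} \right)} = 445 \cdot 64 = 28480$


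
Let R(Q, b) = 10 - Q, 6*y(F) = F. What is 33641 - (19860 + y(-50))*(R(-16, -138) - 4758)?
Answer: 281915183/3 ≈ 9.3972e+7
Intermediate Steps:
y(F) = F/6
33641 - (19860 + y(-50))*(R(-16, -138) - 4758) = 33641 - (19860 + (⅙)*(-50))*((10 - 1*(-16)) - 4758) = 33641 - (19860 - 25/3)*((10 + 16) - 4758) = 33641 - 59555*(26 - 4758)/3 = 33641 - 59555*(-4732)/3 = 33641 - 1*(-281814260/3) = 33641 + 281814260/3 = 281915183/3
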